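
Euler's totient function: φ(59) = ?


Factor n: 59 = 59
φ(n) = n · ∏(1 - 1/p) over distinct primes p | n
φ(59) = 59 · (1 - 1/59) = 58

φ(59) = 58


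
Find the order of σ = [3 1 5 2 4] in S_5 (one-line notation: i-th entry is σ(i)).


Cycle decomposition: (1 3 5 4 2)
Cycle lengths: 5
Order = lcm(5) = 5

ord(σ) = 5


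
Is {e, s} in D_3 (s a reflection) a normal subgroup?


H = {e, s} in D_3 (s a reflection)
r·s·r⁻¹ = sr⁻² ≠ s for n ≥ 3, so {e, s} is not closed under conjugation

No, not a normal subgroup


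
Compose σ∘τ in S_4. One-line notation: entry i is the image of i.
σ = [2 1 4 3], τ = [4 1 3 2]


σ∘τ: apply τ first, then σ
1 →τ 4 →σ 3
2 →τ 1 →σ 2
3 →τ 3 →σ 4
4 →τ 2 →σ 1

σ∘τ = [3 2 4 1]


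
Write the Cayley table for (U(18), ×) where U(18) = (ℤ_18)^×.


Elements: {1, 5, 7, 11, 13, 17}
Operation: multiplication mod 18
Entry (a, b) = (a × b) mod 18

Cayley table:
   |  1 |  5 |  7 | 11 | 13 | 17
 1 |  1 |  5 |  7 | 11 | 13 | 17
 5 |  5 |  7 | 17 |  1 | 11 | 13
 7 |  7 | 17 | 13 |  5 |  1 | 11
11 | 11 |  1 |  5 | 13 | 17 |  7
13 | 13 | 11 |  1 | 17 |  7 |  5
17 | 17 | 13 | 11 |  7 |  5 |  1


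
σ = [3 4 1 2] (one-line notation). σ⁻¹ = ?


To find σ⁻¹, swap domain and range:
σ(1) = 3 → σ⁻¹(3) = 1
σ(2) = 4 → σ⁻¹(4) = 2
σ(3) = 1 → σ⁻¹(1) = 3
σ(4) = 2 → σ⁻¹(2) = 4

σ⁻¹ = [3 4 1 2]


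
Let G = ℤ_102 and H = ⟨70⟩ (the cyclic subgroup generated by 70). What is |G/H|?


|⟨70⟩| = n / gcd(70, 102) = 102 / 2 = 51
H is normal (ℤ_102 is abelian).
|G/H| = |G| / |H| = 102 / 51 = 2

|G/H| = 2


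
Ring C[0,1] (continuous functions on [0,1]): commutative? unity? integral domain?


pointwise +,× is commutative with unity (constant 1); but bump functions with disjoint support multiply to 0 — zero divisors, so not an integral domain
Commutative: Yes
Integral domain: No
Has unity: Yes

C[0,1] (continuous functions on [0,1]): Commutative=Yes, Unity=Yes


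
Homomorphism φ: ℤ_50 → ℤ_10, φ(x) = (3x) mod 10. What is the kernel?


Kernel = preimage of identity
ker(φ) = {x ∈ ℤ_50 : 3x ≡ 0 (mod 10)}. Since 10 | 50, φ is well-defined. The kernel is the cyclic subgroup ⟨10⟩ of ℤ_50 (order 5), i.e. {0, 10, 20, 30, 40}

ker(φ) = {0, 10, 20, 30, 40}


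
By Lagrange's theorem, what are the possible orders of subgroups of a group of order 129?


Lagrange's theorem: |H| divides |G|
|G| = 129
Divisors of 129: 1, 3, 43, 129

Possible subgroup orders: {1, 3, 43, 129}


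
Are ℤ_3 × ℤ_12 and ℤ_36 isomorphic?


Comparing ℤ_3 × ℤ_12 and ℤ_36:
gcd(3,12) = 3 ≠ 1. Max element order in ℤ_3×ℤ_12 is lcm(3,12) = 12 < 36, so it has no element of order 36

No, ℤ_3 × ℤ_12 ≇ ℤ_36


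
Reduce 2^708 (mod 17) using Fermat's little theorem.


Fermat's little theorem: if p is prime and gcd(a,p)=1, then a^(p-1) ≡ 1 (mod p)
p = 17 is prime, gcd(2,17) = 1
Reduce exponent: 708 mod 16 = 4
So 2^708 ≡ 2^4 (mod 17)
2^4 mod 17 = 16

2^708 ≡ 16 (mod 17)


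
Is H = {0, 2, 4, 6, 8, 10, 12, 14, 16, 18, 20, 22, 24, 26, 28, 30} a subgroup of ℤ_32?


Subgroup test for H = {0, 2, 4, 6, 8, 10, 12, 14, 16, 18, 20, 22, 24, 26, 28, 30} in (ℤ_32, +):
(1) 0 ∈ H? Yes
(2) Closure: for all a,b ∈ H, (a+b) mod 32 ∈ H? Yes
(3) Inverses: for all a ∈ H, -a mod 32 ∈ H? Yes

Yes, H is a subgroup of ℤ_32


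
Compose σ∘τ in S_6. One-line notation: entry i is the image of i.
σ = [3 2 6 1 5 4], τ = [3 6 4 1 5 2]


σ∘τ: apply τ first, then σ
1 →τ 3 →σ 6
2 →τ 6 →σ 4
3 →τ 4 →σ 1
4 →τ 1 →σ 3
5 →τ 5 →σ 5
6 →τ 2 →σ 2

σ∘τ = [6 4 1 3 5 2]


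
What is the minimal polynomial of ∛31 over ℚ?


∛31 satisfies x³ - 31 = 0, irreducible over ℚ (no rational root; 31 is not a perfect cube)

Minimal polynomial: x³ - 31


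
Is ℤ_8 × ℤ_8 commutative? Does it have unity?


Direct product ring; commutative with unity (1,1); but (1,0)·(0,1) = (0,0) gives zero divisors, so not an integral domain
Commutative: Yes
Integral domain: No
Has unity: Yes

ℤ_8 × ℤ_8: Commutative=Yes, Unity=Yes


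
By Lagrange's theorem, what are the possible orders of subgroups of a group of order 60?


Lagrange's theorem: |H| divides |G|
|G| = 60
Divisors of 60: 1, 2, 3, 4, 5, 6, 10, 12, 15, 20, 30, 60

Possible subgroup orders: {1, 2, 3, 4, 5, 6, 10, 12, 15, 20, 30, 60}


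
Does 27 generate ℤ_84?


g generates ℤ_n iff gcd(g, n) = 1
gcd(27, 84) = 3
Since gcd = 3 ≠ 1, ⟨27⟩ has order 28 < 84, so 27 is not a generator.

No, 27 does not generate ℤ_84


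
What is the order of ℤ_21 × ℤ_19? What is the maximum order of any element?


|ℤ_21 × ℤ_19| = 21 × 19 = 399
Max element order = lcm(21,19) = 399
Cyclic? Yes (gcd=1)

|ℤ_21×ℤ_19| = 399, max element order = 399


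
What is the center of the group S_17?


Z(G) = {g ∈ G | gx = xg for all x ∈ G}
S_n is non-abelian for n ≥ 3; Z(S_17) is trivial

Z(S_17) = {e}


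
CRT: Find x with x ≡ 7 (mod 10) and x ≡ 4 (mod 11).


m₁ = 10, m₂ = 11, gcd = 1, so CRT applies. M = m₁·m₂ = 110
Let M₁ = M/m₁ = 11, M₂ = M/m₂ = 10
Find y₁ ≡ M₁⁻¹ (mod m₁): 11⁻¹ ≡ 1 (mod 10)
Find y₂ ≡ M₂⁻¹ (mod m₂): 10⁻¹ ≡ 10 (mod 11)
x = a₁·M₁·y₁ + a₂·M₂·y₂ = 7·11·1 + 4·10·10 = 477
Reduce mod 110: x ≡ 37
Check: 37 mod 10 = 7 ✓, 37 mod 11 = 4 ✓

x ≡ 37 (mod 110)


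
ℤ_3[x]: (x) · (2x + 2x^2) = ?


Expand and collect like terms; reduce coefficients mod 3:
x^0: 0·0 = 0 ≡ 0 (mod 3)
x^1: 0·2 + 1·0 = 0 ≡ 0 (mod 3)
x^2: 0·2 + 1·2 = 2 ≡ 2 (mod 3)
x^3: 1·2 = 2 ≡ 2 (mod 3)
Result: 2x^2 + 2x^3

f · g = 2x^2 + 2x^3


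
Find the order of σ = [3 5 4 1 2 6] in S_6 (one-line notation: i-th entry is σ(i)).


Cycle decomposition: (1 3 4) (2 5)
Cycle lengths: 3, 2
Order = lcm(3, 2) = 6

ord(σ) = 6


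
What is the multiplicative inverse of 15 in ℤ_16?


Use the extended Euclidean algorithm to write 1 = 15·s + 16·t; then s mod 16 is the inverse.
Euclidean algorithm:
  15 = 0·16 + 15
  16 = 1·15 + 1
  15 = 15·1 + 0
gcd(15,16) = 1
Back-substitution gives: 15·(-1) + 16·(1) = 1
So 15⁻¹ ≡ -1 ≡ 15 (mod 16)
Check: 15 × 15 = 225 ≡ 1 (mod 16) ✓

15⁻¹ ≡ 15 (mod 16)


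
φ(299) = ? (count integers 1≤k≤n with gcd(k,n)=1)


Factor n: 299 = 13 × 23
φ(n) = n · ∏(1 - 1/p) over distinct primes p | n
φ(299) = 299 · (1 - 1/13) · (1 - 1/23) = 264

φ(299) = 264


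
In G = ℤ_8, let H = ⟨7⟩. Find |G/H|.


|⟨7⟩| = n / gcd(7, 8) = 8 / 1 = 8
H is normal (ℤ_8 is abelian).
|G/H| = |G| / |H| = 8 / 8 = 1

|G/H| = 1


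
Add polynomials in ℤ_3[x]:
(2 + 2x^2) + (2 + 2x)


Add coefficients mod 3:
x^0: 2 + 2 = 1 (mod 3)
x^1: 0 + 2 = 2 (mod 3)
x^2: 2 + 0 = 2 (mod 3)
Result: 1 + 2x + 2x^2

f + g = 1 + 2x + 2x^2


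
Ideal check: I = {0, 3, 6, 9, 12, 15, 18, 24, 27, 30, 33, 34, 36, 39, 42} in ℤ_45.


Check ideal conditions for I = {0, 3, 6, 9, 12, 15, 18, 24, 27, 30, 33, 34, 36, 39, 42} in ℤ_45:
(1) I is an additive subgroup? No
(2) For r ∈ ℤ_45 and a ∈ I: r·a ∈ I? No  [counterexample: r=2, a=33, r·a mod 45 = 21 ∉ I]

No, I is not an ideal of ℤ_45


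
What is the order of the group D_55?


|D_n| = 2n (n rotations and n reflections)
|D_55| = 2×55 = 110

|D_55| = 110


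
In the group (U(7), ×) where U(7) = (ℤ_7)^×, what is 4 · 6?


Operation: multiplication mod 7
4 · 6 = (a × b) mod 7 with a = 4, b = 6

4 · 6 = 3


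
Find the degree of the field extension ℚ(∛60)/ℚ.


∛60 has minimal polynomial x³ - 60 (irreducible over ℚ since 60 is not a perfect cube)

[ℚ(∛60)/ℚ] = 3


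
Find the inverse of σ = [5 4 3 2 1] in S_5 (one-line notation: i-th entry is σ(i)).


To find σ⁻¹, swap domain and range:
σ(1) = 5 → σ⁻¹(5) = 1
σ(2) = 4 → σ⁻¹(4) = 2
σ(3) = 3 → σ⁻¹(3) = 3
σ(4) = 2 → σ⁻¹(2) = 4
σ(5) = 1 → σ⁻¹(1) = 5

σ⁻¹ = [5 4 3 2 1]


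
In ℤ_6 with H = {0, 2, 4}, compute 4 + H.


4 + H = {4 + h (mod 6) : h ∈ H}
4+0=4, 4+2=0, 4+4=2
4 + H = {0, 2, 4} = 0 + H

4 + H = {0, 2, 4}


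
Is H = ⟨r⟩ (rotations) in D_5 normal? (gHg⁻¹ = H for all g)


H = ⟨r⟩ (rotations) in D_5
The rotation subgroup ⟨r⟩ has index 2 in D_5, so it is normal

Yes, normal subgroup


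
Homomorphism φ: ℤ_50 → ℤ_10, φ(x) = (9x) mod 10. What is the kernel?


Kernel = preimage of identity
ker(φ) = {x ∈ ℤ_50 : 9x ≡ 0 (mod 10)}. Since 10 | 50, φ is well-defined. The kernel is the cyclic subgroup ⟨10⟩ of ℤ_50 (order 5), i.e. {0, 10, 20, 30, 40}

ker(φ) = {0, 10, 20, 30, 40}


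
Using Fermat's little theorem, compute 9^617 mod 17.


Fermat's little theorem: if p is prime and gcd(a,p)=1, then a^(p-1) ≡ 1 (mod p)
p = 17 is prime, gcd(9,17) = 1
Reduce exponent: 617 mod 16 = 9
So 9^617 ≡ 9^9 (mod 17)
9^9 mod 17 = 9

9^617 ≡ 9 (mod 17)


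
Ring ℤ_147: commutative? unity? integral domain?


ℤ_147 is a commutative ring with unity 1; 147 = 3×49 is composite, so 3·49 ≡ 0 gives zero divisors (not an integral domain)
Commutative: Yes
Integral domain: No
Has unity: Yes

ℤ_147: Commutative=Yes, Unity=Yes


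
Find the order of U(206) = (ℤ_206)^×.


U(n) is the group of units mod n; |U(n)| = φ(n)
|U(206)| = φ(206) = 102

|U(206) = (ℤ_206)^×| = 102


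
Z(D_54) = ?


Z(G) = {g ∈ G | gx = xg for all x ∈ G}
For even n, Z(D_n) = {e, r^(n/2)}: the 180° rotation r^27 commutes with every reflection and rotation

Z(D_54) = {e, r^27}


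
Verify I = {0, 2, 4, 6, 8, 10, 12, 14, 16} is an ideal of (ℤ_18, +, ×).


Check ideal conditions for I = {0, 2, 4, 6, 8, 10, 12, 14, 16} in ℤ_18:
(1) I is an additive subgroup? Yes
(2) For r ∈ ℤ_18 and a ∈ I: r·a ∈ I? Yes

Yes, I is an ideal of ℤ_18


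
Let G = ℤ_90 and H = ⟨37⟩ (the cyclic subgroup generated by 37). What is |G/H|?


|⟨37⟩| = n / gcd(37, 90) = 90 / 1 = 90
H is normal (ℤ_90 is abelian).
|G/H| = |G| / |H| = 90 / 90 = 1

|G/H| = 1


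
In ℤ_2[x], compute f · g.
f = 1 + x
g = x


Expand and collect like terms; reduce coefficients mod 2:
x^0: 1·0 = 0 ≡ 0 (mod 2)
x^1: 1·1 + 1·0 = 1 ≡ 1 (mod 2)
x^2: 1·1 = 1 ≡ 1 (mod 2)
Result: x + x^2

f · g = x + x^2


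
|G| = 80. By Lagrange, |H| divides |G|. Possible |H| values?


Lagrange's theorem: |H| divides |G|
|G| = 80
Divisors of 80: 1, 2, 4, 5, 8, 10, 16, 20, 40, 80

Possible subgroup orders: {1, 2, 4, 5, 8, 10, 16, 20, 40, 80}


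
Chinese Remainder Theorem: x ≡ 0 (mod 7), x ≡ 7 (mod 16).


m₁ = 7, m₂ = 16, gcd = 1, so CRT applies. M = m₁·m₂ = 112
Let M₁ = M/m₁ = 16, M₂ = M/m₂ = 7
Find y₁ ≡ M₁⁻¹ (mod m₁): 16⁻¹ ≡ 4 (mod 7)
Find y₂ ≡ M₂⁻¹ (mod m₂): 7⁻¹ ≡ 7 (mod 16)
x = a₁·M₁·y₁ + a₂·M₂·y₂ = 0·16·4 + 7·7·7 = 343
Reduce mod 112: x ≡ 7
Check: 7 mod 7 = 0 ✓, 7 mod 16 = 7 ✓

x ≡ 7 (mod 112)


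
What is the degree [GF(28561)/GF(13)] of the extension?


GF(28561) = GF(13^4), so the extension degree is 4

[GF(28561)/GF(13)] = 4


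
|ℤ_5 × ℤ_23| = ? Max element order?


|ℤ_5 × ℤ_23| = 5 × 23 = 115
Max element order = lcm(5,23) = 115
Cyclic? Yes (gcd=1)

|ℤ_5×ℤ_23| = 115, max element order = 115


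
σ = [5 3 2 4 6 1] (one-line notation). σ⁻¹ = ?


To find σ⁻¹, swap domain and range:
σ(1) = 5 → σ⁻¹(5) = 1
σ(2) = 3 → σ⁻¹(3) = 2
σ(3) = 2 → σ⁻¹(2) = 3
σ(4) = 4 → σ⁻¹(4) = 4
σ(5) = 6 → σ⁻¹(6) = 5
σ(6) = 1 → σ⁻¹(1) = 6

σ⁻¹ = [6 3 2 4 1 5]


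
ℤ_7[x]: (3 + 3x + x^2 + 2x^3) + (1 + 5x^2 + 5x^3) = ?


Add coefficients mod 7:
x^0: 3 + 1 = 4 (mod 7)
x^1: 3 + 0 = 3 (mod 7)
x^2: 1 + 5 = 6 (mod 7)
x^3: 2 + 5 = 0 (mod 7)
Result: 4 + 3x + 6x^2

f + g = 4 + 3x + 6x^2


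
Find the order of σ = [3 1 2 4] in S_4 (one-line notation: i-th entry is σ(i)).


Cycle decomposition: (1 3 2)
Cycle lengths: 3
Order = lcm(3) = 3

ord(σ) = 3


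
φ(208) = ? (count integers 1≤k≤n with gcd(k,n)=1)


Factor n: 208 = 2^4 × 13
φ(n) = n · ∏(1 - 1/p) over distinct primes p | n
φ(208) = 208 · (1 - 1/2) · (1 - 1/13) = 96

φ(208) = 96


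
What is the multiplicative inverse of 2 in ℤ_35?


Use the extended Euclidean algorithm to write 1 = 2·s + 35·t; then s mod 35 is the inverse.
Euclidean algorithm:
  2 = 0·35 + 2
  35 = 17·2 + 1
  2 = 2·1 + 0
gcd(2,35) = 1
Back-substitution gives: 2·(-17) + 35·(1) = 1
So 2⁻¹ ≡ -17 ≡ 18 (mod 35)
Check: 2 × 18 = 36 ≡ 1 (mod 35) ✓

2⁻¹ ≡ 18 (mod 35)


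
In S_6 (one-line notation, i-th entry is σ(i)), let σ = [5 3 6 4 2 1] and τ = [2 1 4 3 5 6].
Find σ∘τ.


σ∘τ: apply τ first, then σ
1 →τ 2 →σ 3
2 →τ 1 →σ 5
3 →τ 4 →σ 4
4 →τ 3 →σ 6
5 →τ 5 →σ 2
6 →τ 6 →σ 1

σ∘τ = [3 5 4 6 2 1]


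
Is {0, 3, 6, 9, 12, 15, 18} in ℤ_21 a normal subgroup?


H = {0, 3, 6, 9, 12, 15, 18} in ℤ_21
ℤ_21 is abelian; every subgroup of an abelian group is normal

Yes, normal subgroup


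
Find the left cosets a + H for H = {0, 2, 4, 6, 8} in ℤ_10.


H = {0, 2, 4, 6, 8}, |H| = 5
Number of cosets = |G|/|H| = 10/5 = 2
0 + H = {0, 2, 4, 6, 8}
1 + H = {1, 3, 5, 7, 9}

Cosets: 0+H={0,2,4,6,8}; 1+H={1,3,5,7,9}


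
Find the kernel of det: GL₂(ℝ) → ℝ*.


Kernel = preimage of identity
ker(det) = {A | det(A) = 1} = SL₂(ℝ)

ker(det) = SL₂(ℝ)


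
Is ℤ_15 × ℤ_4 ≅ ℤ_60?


Comparing ℤ_15 × ℤ_4 and ℤ_60:
gcd(15,4) = 1, so ℤ_15 × ℤ_4 ≅ ℤ_60 (CRT)

Yes, ℤ_15 × ℤ_4 ≅ ℤ_60


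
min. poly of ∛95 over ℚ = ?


∛95 satisfies x³ - 95 = 0, irreducible over ℚ (no rational root; 95 is not a perfect cube)

Minimal polynomial: x³ - 95


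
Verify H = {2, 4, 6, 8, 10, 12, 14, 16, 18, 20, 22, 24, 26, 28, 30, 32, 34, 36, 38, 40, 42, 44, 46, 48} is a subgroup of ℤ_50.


Subgroup test for H = {2, 4, 6, 8, 10, 12, 14, 16, 18, 20, 22, 24, 26, 28, 30, 32, 34, 36, 38, 40, 42, 44, 46, 48} in (ℤ_50, +):
(1) 0 ∈ H? No
(2) Closure: for all a,b ∈ H, (a+b) mod 50 ∈ H? No  [counterexample: 2 + 48 = 0 ∉ H]
(3) Inverses: for all a ∈ H, -a mod 50 ∈ H? Yes

No, H is not a subgroup of ℤ_50


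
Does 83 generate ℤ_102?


g generates ℤ_n iff gcd(g, n) = 1
gcd(83, 102) = 1
Since gcd = 1, 83 is a generator.

Yes, 83 generates ℤ_102


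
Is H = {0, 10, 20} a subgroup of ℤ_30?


Subgroup test for H = {0, 10, 20} in (ℤ_30, +):
(1) 0 ∈ H? Yes
(2) Closure: for all a,b ∈ H, (a+b) mod 30 ∈ H? Yes
(3) Inverses: for all a ∈ H, -a mod 30 ∈ H? Yes

Yes, H is a subgroup of ℤ_30


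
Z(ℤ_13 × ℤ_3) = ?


Z(G) = {g ∈ G | gx = xg for all x ∈ G}
Direct product of abelian groups is abelian, so Z(G) = G

Z(ℤ_13 × ℤ_3) = ℤ_13 × ℤ_3


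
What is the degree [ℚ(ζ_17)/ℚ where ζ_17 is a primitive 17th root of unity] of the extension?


[ℚ(ζ_n):ℚ] = deg Φ_n(x) = φ(n). Here φ(17) = 16

[ℚ(ζ_17)/ℚ where ζ_17 is a primitive 17th root of unity] = 16


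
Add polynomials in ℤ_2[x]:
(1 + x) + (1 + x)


Add coefficients mod 2:
x^0: 1 + 1 = 0 (mod 2)
x^1: 1 + 1 = 0 (mod 2)
Result: 0

f + g = 0


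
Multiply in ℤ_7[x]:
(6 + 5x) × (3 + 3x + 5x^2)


Expand and collect like terms; reduce coefficients mod 7:
x^0: 6·3 = 18 ≡ 4 (mod 7)
x^1: 6·3 + 5·3 = 33 ≡ 5 (mod 7)
x^2: 6·5 + 5·3 = 45 ≡ 3 (mod 7)
x^3: 5·5 = 25 ≡ 4 (mod 7)
Result: 4 + 5x + 3x^2 + 4x^3

f · g = 4 + 5x + 3x^2 + 4x^3


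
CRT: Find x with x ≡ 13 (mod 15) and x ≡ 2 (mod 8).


m₁ = 15, m₂ = 8, gcd = 1, so CRT applies. M = m₁·m₂ = 120
Let M₁ = M/m₁ = 8, M₂ = M/m₂ = 15
Find y₁ ≡ M₁⁻¹ (mod m₁): 8⁻¹ ≡ 2 (mod 15)
Find y₂ ≡ M₂⁻¹ (mod m₂): 15⁻¹ ≡ 7 (mod 8)
x = a₁·M₁·y₁ + a₂·M₂·y₂ = 13·8·2 + 2·15·7 = 418
Reduce mod 120: x ≡ 58
Check: 58 mod 15 = 13 ✓, 58 mod 8 = 2 ✓

x ≡ 58 (mod 120)


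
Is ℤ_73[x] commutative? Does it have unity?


ℤ_73 is a field (n prime), so ℤ_73[x] is a commutative integral domain with unity
Commutative: Yes
Integral domain: Yes
Has unity: Yes

ℤ_73[x]: Commutative=Yes, Unity=Yes


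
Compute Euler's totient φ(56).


Factor n: 56 = 2^3 × 7
φ(n) = n · ∏(1 - 1/p) over distinct primes p | n
φ(56) = 56 · (1 - 1/2) · (1 - 1/7) = 24

φ(56) = 24


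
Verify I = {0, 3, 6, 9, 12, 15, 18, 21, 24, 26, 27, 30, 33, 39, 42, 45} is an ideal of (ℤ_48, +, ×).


Check ideal conditions for I = {0, 3, 6, 9, 12, 15, 18, 21, 24, 26, 27, 30, 33, 39, 42, 45} in ℤ_48:
(1) I is an additive subgroup? No
(2) For r ∈ ℤ_48 and a ∈ I: r·a ∈ I? No  [counterexample: r=2, a=18, r·a mod 48 = 36 ∉ I]

No, I is not an ideal of ℤ_48


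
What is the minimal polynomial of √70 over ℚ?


√70 satisfies x² - 70 = 0, irreducible over ℚ since 70 is squarefree

Minimal polynomial: x² - 70


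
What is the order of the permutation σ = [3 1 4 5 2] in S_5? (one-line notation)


Cycle decomposition: (1 3 4 5 2)
Cycle lengths: 5
Order = lcm(5) = 5

ord(σ) = 5


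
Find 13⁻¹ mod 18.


Use the extended Euclidean algorithm to write 1 = 13·s + 18·t; then s mod 18 is the inverse.
Euclidean algorithm:
  13 = 0·18 + 13
  18 = 1·13 + 5
  13 = 2·5 + 3
  5 = 1·3 + 2
  3 = 1·2 + 1
  2 = 2·1 + 0
gcd(13,18) = 1
Back-substitution gives: 13·(7) + 18·(-5) = 1
So 13⁻¹ ≡ 7 ≡ 7 (mod 18)
Check: 13 × 7 = 91 ≡ 1 (mod 18) ✓

13⁻¹ ≡ 7 (mod 18)


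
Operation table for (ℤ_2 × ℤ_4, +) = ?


Elements: {(0,0), (0,1), (0,2), (0,3), (1,0), (1,1), (1,2), (1,3)}
Operation: componentwise addition mod (2, 4)
Entry (a, b) = ((a₁+b₁) mod 2, (a₂+b₂) mod 4)

Cayley table:
      | (0,0) | (0,1) | (0,2) | (0,3) | (1,0) | (1,1) | (1,2) | (1,3)
(0,0) | (0,0) | (0,1) | (0,2) | (0,3) | (1,0) | (1,1) | (1,2) | (1,3)
(0,1) | (0,1) | (0,2) | (0,3) | (0,0) | (1,1) | (1,2) | (1,3) | (1,0)
(0,2) | (0,2) | (0,3) | (0,0) | (0,1) | (1,2) | (1,3) | (1,0) | (1,1)
(0,3) | (0,3) | (0,0) | (0,1) | (0,2) | (1,3) | (1,0) | (1,1) | (1,2)
(1,0) | (1,0) | (1,1) | (1,2) | (1,3) | (0,0) | (0,1) | (0,2) | (0,3)
(1,1) | (1,1) | (1,2) | (1,3) | (1,0) | (0,1) | (0,2) | (0,3) | (0,0)
(1,2) | (1,2) | (1,3) | (1,0) | (1,1) | (0,2) | (0,3) | (0,0) | (0,1)
(1,3) | (1,3) | (1,0) | (1,1) | (1,2) | (0,3) | (0,0) | (0,1) | (0,2)


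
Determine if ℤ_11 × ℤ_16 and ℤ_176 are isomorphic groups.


Comparing ℤ_11 × ℤ_16 and ℤ_176:
gcd(11,16) = 1, so ℤ_11 × ℤ_16 ≅ ℤ_176 (CRT)

Yes, ℤ_11 × ℤ_16 ≅ ℤ_176


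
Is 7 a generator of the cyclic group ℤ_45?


g generates ℤ_n iff gcd(g, n) = 1
gcd(7, 45) = 1
Since gcd = 1, 7 is a generator.

Yes, 7 generates ℤ_45


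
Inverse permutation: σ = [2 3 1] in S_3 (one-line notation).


To find σ⁻¹, swap domain and range:
σ(1) = 2 → σ⁻¹(2) = 1
σ(2) = 3 → σ⁻¹(3) = 2
σ(3) = 1 → σ⁻¹(1) = 3

σ⁻¹ = [3 1 2]


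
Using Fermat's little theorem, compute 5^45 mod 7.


Fermat's little theorem: if p is prime and gcd(a,p)=1, then a^(p-1) ≡ 1 (mod p)
p = 7 is prime, gcd(5,7) = 1
Reduce exponent: 45 mod 6 = 3
So 5^45 ≡ 5^3 (mod 7)
5^3 mod 7 = 6

5^45 ≡ 6 (mod 7)


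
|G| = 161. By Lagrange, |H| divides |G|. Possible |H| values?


Lagrange's theorem: |H| divides |G|
|G| = 161
Divisors of 161: 1, 7, 23, 161

Possible subgroup orders: {1, 7, 23, 161}


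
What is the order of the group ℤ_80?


ℤ_n has n elements.

|ℤ_80| = 80


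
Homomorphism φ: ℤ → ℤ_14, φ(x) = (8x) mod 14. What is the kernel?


Kernel = preimage of identity
ker(φ) = {x ∈ ℤ : 8x ≡ 0 (mod 14)}. gcd(8,14) = 2, so 8x ≡ 0 (mod 14) ⟺ x ≡ 0 (mod 14/2 = 7). Hence ker(φ) = 7ℤ

ker(φ) = 7ℤ


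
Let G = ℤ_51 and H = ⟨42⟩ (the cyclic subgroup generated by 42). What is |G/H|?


|⟨42⟩| = n / gcd(42, 51) = 51 / 3 = 17
H is normal (ℤ_51 is abelian).
|G/H| = |G| / |H| = 51 / 17 = 3

|G/H| = 3


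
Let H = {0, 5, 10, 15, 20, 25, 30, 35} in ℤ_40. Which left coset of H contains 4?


4 + H = {4 + h (mod 40) : h ∈ H}
4+0=4, 4+5=9, 4+10=14, 4+15=19, 4+20=24, 4+25=29, 4+30=34, 4+35=39

4 + H = {4, 9, 14, 19, 24, 29, 34, 39}


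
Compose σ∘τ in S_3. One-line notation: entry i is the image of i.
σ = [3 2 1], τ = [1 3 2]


σ∘τ: apply τ first, then σ
1 →τ 1 →σ 3
2 →τ 3 →σ 1
3 →τ 2 →σ 2

σ∘τ = [3 1 2]


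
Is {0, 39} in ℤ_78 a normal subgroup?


H = {0, 39} in ℤ_78
ℤ_78 is abelian; every subgroup of an abelian group is normal

Yes, normal subgroup


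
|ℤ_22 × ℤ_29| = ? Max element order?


|ℤ_22 × ℤ_29| = 22 × 29 = 638
Max element order = lcm(22,29) = 638
Cyclic? Yes (gcd=1)

|ℤ_22×ℤ_29| = 638, max element order = 638


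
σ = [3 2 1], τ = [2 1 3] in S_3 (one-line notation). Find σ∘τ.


σ∘τ: apply τ first, then σ
1 →τ 2 →σ 2
2 →τ 1 →σ 3
3 →τ 3 →σ 1

σ∘τ = [2 3 1]


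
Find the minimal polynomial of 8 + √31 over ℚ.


Let α = 8 + √31. Then α - 8 = √31, so (α - 8)² = 31, giving α² - 16α + 33 = 0. Degree 2 and α ∉ ℚ, so this is the minimal polynomial.

Minimal polynomial: x² - 16x + 33


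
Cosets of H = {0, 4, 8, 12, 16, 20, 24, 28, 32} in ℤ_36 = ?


H = {0, 4, 8, 12, 16, 20, 24, 28, 32}, |H| = 9
Number of cosets = |G|/|H| = 36/9 = 4
0 + H = {0, 4, 8, 12, 16, 20, 24, 28, 32}
1 + H = {1, 5, 9, 13, 17, 21, 25, 29, 33}
2 + H = {2, 6, 10, 14, 18, 22, 26, 30, 34}
3 + H = {3, 7, 11, 15, 19, 23, 27, 31, 35}

Cosets: 0+H={0,4,8,12,16,20,24,28,32}; 1+H={1,5,9,13,17,21,25,29,33}; 2+H={2,6,10,14,18,22,26,30,34}; 3+H={3,7,11,15,19,23,27,31,35}


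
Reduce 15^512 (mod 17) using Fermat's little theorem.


Fermat's little theorem: if p is prime and gcd(a,p)=1, then a^(p-1) ≡ 1 (mod p)
p = 17 is prime, gcd(15,17) = 1
Reduce exponent: 512 mod 16 = 0
So 15^512 ≡ 15^0 (mod 17)
15^0 = 1

15^512 ≡ 1 (mod 17)


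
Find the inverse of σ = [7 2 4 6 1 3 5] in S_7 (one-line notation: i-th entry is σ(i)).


To find σ⁻¹, swap domain and range:
σ(1) = 7 → σ⁻¹(7) = 1
σ(2) = 2 → σ⁻¹(2) = 2
σ(3) = 4 → σ⁻¹(4) = 3
σ(4) = 6 → σ⁻¹(6) = 4
σ(5) = 1 → σ⁻¹(1) = 5
σ(6) = 3 → σ⁻¹(3) = 6
σ(7) = 5 → σ⁻¹(5) = 7

σ⁻¹ = [5 2 6 3 7 4 1]


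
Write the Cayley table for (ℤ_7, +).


Elements: {0, 1, 2, 3, 4, 5, 6}
Operation: addition mod 7
Entry (a, b) = (a + b) mod 7

Cayley table:
  | 0 | 1 | 2 | 3 | 4 | 5 | 6
0 | 0 | 1 | 2 | 3 | 4 | 5 | 6
1 | 1 | 2 | 3 | 4 | 5 | 6 | 0
2 | 2 | 3 | 4 | 5 | 6 | 0 | 1
3 | 3 | 4 | 5 | 6 | 0 | 1 | 2
4 | 4 | 5 | 6 | 0 | 1 | 2 | 3
5 | 5 | 6 | 0 | 1 | 2 | 3 | 4
6 | 6 | 0 | 1 | 2 | 3 | 4 | 5


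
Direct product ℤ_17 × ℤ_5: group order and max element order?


|ℤ_17 × ℤ_5| = 17 × 5 = 85
Max element order = lcm(17,5) = 85
Cyclic? Yes (gcd=1)

|ℤ_17×ℤ_5| = 85, max element order = 85


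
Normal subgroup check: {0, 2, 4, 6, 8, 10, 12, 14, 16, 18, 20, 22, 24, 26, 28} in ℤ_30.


H = {0, 2, 4, 6, 8, 10, 12, 14, 16, 18, 20, 22, 24, 26, 28} in ℤ_30
ℤ_30 is abelian; every subgroup of an abelian group is normal

Yes, normal subgroup


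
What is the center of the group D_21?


Z(G) = {g ∈ G | gx = xg for all x ∈ G}
For odd n, Z(D_n) = {e}: no nontrivial rotation commutes with all reflections

Z(D_21) = {e}


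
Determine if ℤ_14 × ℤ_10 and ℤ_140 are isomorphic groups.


Comparing ℤ_14 × ℤ_10 and ℤ_140:
gcd(14,10) = 2 ≠ 1. Max element order in ℤ_14×ℤ_10 is lcm(14,10) = 70 < 140, so it has no element of order 140

No, ℤ_14 × ℤ_10 ≇ ℤ_140


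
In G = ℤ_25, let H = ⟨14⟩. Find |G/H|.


|⟨14⟩| = n / gcd(14, 25) = 25 / 1 = 25
H is normal (ℤ_25 is abelian).
|G/H| = |G| / |H| = 25 / 25 = 1

|G/H| = 1


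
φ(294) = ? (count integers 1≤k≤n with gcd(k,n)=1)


Factor n: 294 = 2 × 3 × 7^2
φ(n) = n · ∏(1 - 1/p) over distinct primes p | n
φ(294) = 294 · (1 - 1/2) · (1 - 1/3) · (1 - 1/7) = 84

φ(294) = 84


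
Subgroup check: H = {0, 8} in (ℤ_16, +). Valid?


Subgroup test for H = {0, 8} in (ℤ_16, +):
(1) 0 ∈ H? Yes
(2) Closure: for all a,b ∈ H, (a+b) mod 16 ∈ H? Yes
(3) Inverses: for all a ∈ H, -a mod 16 ∈ H? Yes

Yes, H is a subgroup of ℤ_16


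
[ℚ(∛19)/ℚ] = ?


∛19 has minimal polynomial x³ - 19 (irreducible over ℚ since 19 is not a perfect cube)

[ℚ(∛19)/ℚ] = 3


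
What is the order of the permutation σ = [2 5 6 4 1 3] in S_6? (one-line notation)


Cycle decomposition: (1 2 5) (3 6)
Cycle lengths: 3, 2
Order = lcm(3, 2) = 6

ord(σ) = 6


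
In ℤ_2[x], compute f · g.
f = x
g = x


Expand and collect like terms; reduce coefficients mod 2:
x^0: 0·0 = 0 ≡ 0 (mod 2)
x^1: 0·1 + 1·0 = 0 ≡ 0 (mod 2)
x^2: 1·1 = 1 ≡ 1 (mod 2)
Result: x^2

f · g = x^2


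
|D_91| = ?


|D_n| = 2n (n rotations and n reflections)
|D_91| = 2×91 = 182

|D_91| = 182


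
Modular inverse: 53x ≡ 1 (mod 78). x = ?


Use the extended Euclidean algorithm to write 1 = 53·s + 78·t; then s mod 78 is the inverse.
Euclidean algorithm:
  53 = 0·78 + 53
  78 = 1·53 + 25
  53 = 2·25 + 3
  25 = 8·3 + 1
  3 = 3·1 + 0
gcd(53,78) = 1
Back-substitution gives: 53·(-25) + 78·(17) = 1
So 53⁻¹ ≡ -25 ≡ 53 (mod 78)
Check: 53 × 53 = 2809 ≡ 1 (mod 78) ✓

53⁻¹ ≡ 53 (mod 78)


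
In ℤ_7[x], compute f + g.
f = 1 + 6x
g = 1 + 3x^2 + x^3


Add coefficients mod 7:
x^0: 1 + 1 = 2 (mod 7)
x^1: 6 + 0 = 6 (mod 7)
x^2: 0 + 3 = 3 (mod 7)
x^3: 0 + 1 = 1 (mod 7)
Result: 2 + 6x + 3x^2 + x^3

f + g = 2 + 6x + 3x^2 + x^3


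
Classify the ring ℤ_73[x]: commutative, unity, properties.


ℤ_73 is a field (n prime), so ℤ_73[x] is a commutative integral domain with unity
Commutative: Yes
Integral domain: Yes
Has unity: Yes

ℤ_73[x]: Commutative=Yes, Unity=Yes


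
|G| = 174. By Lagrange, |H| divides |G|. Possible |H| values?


Lagrange's theorem: |H| divides |G|
|G| = 174
Divisors of 174: 1, 2, 3, 6, 29, 58, 87, 174

Possible subgroup orders: {1, 2, 3, 6, 29, 58, 87, 174}


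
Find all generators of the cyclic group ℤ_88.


g generates ℤ_n iff gcd(g,n) = 1
Prime factors of 88: 2, 11
Generators are g ∈ {1,...,87} not divisible by any of these primes.
Generators: {1, 3, 5, 7, 9, 13, 15, 17, 19, 21, 23, 25, 27, 29, 31, 35, 37, 39, 41, 43, 45, 47, 49, 51, 53, 57, 59, 61, 63, 65, 67, 69, 71, 73, 75, 79, 81, 83, 85, 87}
Number of generators = φ(88) = 40

Generators of ℤ_88 = {1, 3, 5, 7, 9, 13, 15, 17, 19, 21, 23, 25, 27, 29, 31, 35, 37, 39, 41, 43, 45, 47, 49, 51, 53, 57, 59, 61, 63, 65, 67, 69, 71, 73, 75, 79, 81, 83, 85, 87}


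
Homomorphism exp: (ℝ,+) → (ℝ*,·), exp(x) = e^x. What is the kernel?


Kernel = preimage of identity
ker(exp) = {x ∈ ℝ | e^x = 1} = {0}

ker(exp) = {0}


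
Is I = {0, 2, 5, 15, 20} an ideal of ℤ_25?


Check ideal conditions for I = {0, 2, 5, 15, 20} in ℤ_25:
(1) I is an additive subgroup? No
(2) For r ∈ ℤ_25 and a ∈ I: r·a ∈ I? No  [counterexample: r=2, a=2, r·a mod 25 = 4 ∉ I]

No, I is not an ideal of ℤ_25


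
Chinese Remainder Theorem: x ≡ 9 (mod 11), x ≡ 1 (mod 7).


m₁ = 11, m₂ = 7, gcd = 1, so CRT applies. M = m₁·m₂ = 77
Let M₁ = M/m₁ = 7, M₂ = M/m₂ = 11
Find y₁ ≡ M₁⁻¹ (mod m₁): 7⁻¹ ≡ 8 (mod 11)
Find y₂ ≡ M₂⁻¹ (mod m₂): 11⁻¹ ≡ 2 (mod 7)
x = a₁·M₁·y₁ + a₂·M₂·y₂ = 9·7·8 + 1·11·2 = 526
Reduce mod 77: x ≡ 64
Check: 64 mod 11 = 9 ✓, 64 mod 7 = 1 ✓

x ≡ 64 (mod 77)


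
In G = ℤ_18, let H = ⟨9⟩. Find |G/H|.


|⟨9⟩| = n / gcd(9, 18) = 18 / 9 = 2
H is normal (ℤ_18 is abelian).
|G/H| = |G| / |H| = 18 / 2 = 9

|G/H| = 9


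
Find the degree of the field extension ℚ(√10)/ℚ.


√10 has minimal polynomial x² - 10 (irreducible over ℚ since 10 is squarefree)

[ℚ(√10)/ℚ] = 2


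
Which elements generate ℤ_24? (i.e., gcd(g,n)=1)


g generates ℤ_n iff gcd(g,n) = 1
Prime factors of 24: 2, 3
Generators are g ∈ {1,...,23} not divisible by any of these primes.
Generators: {1, 5, 7, 11, 13, 17, 19, 23}
Number of generators = φ(24) = 8

Generators of ℤ_24 = {1, 5, 7, 11, 13, 17, 19, 23}


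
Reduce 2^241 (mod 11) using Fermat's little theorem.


Fermat's little theorem: if p is prime and gcd(a,p)=1, then a^(p-1) ≡ 1 (mod p)
p = 11 is prime, gcd(2,11) = 1
Reduce exponent: 241 mod 10 = 1
So 2^241 ≡ 2^1 (mod 11)
2^1 mod 11 = 2

2^241 ≡ 2 (mod 11)


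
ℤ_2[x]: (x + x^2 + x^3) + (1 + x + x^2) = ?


Add coefficients mod 2:
x^0: 0 + 1 = 1 (mod 2)
x^1: 1 + 1 = 0 (mod 2)
x^2: 1 + 1 = 0 (mod 2)
x^3: 1 + 0 = 1 (mod 2)
Result: 1 + x^3

f + g = 1 + x^3


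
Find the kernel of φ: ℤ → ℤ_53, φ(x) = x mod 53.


Kernel = preimage of identity
ker(φ) = {x ∈ ℤ : x ≡ 0 (mod 53)} = 53ℤ = {0, ±53, ±106, ...}

ker(φ) = 53ℤ


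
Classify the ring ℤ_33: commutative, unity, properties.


ℤ_33 is a commutative ring with unity 1; 33 = 3×11 is composite, so 3·11 ≡ 0 gives zero divisors (not an integral domain)
Commutative: Yes
Integral domain: No
Has unity: Yes

ℤ_33: Commutative=Yes, Unity=Yes


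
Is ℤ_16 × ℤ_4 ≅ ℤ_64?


Comparing ℤ_16 × ℤ_4 and ℤ_64:
gcd(16,4) = 4 ≠ 1. Max element order in ℤ_16×ℤ_4 is lcm(16,4) = 16 < 64, so it has no element of order 64

No, ℤ_16 × ℤ_4 ≇ ℤ_64


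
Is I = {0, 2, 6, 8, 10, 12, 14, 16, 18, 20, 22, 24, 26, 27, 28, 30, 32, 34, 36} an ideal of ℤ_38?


Check ideal conditions for I = {0, 2, 6, 8, 10, 12, 14, 16, 18, 20, 22, 24, 26, 27, 28, 30, 32, 34, 36} in ℤ_38:
(1) I is an additive subgroup? No
(2) For r ∈ ℤ_38 and a ∈ I: r·a ∈ I? No  [counterexample: r=2, a=2, r·a mod 38 = 4 ∉ I]

No, I is not an ideal of ℤ_38


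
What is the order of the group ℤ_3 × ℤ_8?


|A × B| = |A| · |B|
|ℤ_3 × ℤ_8| = 3 × 8 = 24

|ℤ_3 × ℤ_8| = 24


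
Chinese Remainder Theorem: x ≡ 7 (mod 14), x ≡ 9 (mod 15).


m₁ = 14, m₂ = 15, gcd = 1, so CRT applies. M = m₁·m₂ = 210
Let M₁ = M/m₁ = 15, M₂ = M/m₂ = 14
Find y₁ ≡ M₁⁻¹ (mod m₁): 15⁻¹ ≡ 1 (mod 14)
Find y₂ ≡ M₂⁻¹ (mod m₂): 14⁻¹ ≡ 14 (mod 15)
x = a₁·M₁·y₁ + a₂·M₂·y₂ = 7·15·1 + 9·14·14 = 1869
Reduce mod 210: x ≡ 189
Check: 189 mod 14 = 7 ✓, 189 mod 15 = 9 ✓

x ≡ 189 (mod 210)


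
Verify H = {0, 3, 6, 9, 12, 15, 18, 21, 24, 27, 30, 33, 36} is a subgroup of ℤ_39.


Subgroup test for H = {0, 3, 6, 9, 12, 15, 18, 21, 24, 27, 30, 33, 36} in (ℤ_39, +):
(1) 0 ∈ H? Yes
(2) Closure: for all a,b ∈ H, (a+b) mod 39 ∈ H? Yes
(3) Inverses: for all a ∈ H, -a mod 39 ∈ H? Yes

Yes, H is a subgroup of ℤ_39


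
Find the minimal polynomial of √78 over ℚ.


√78 satisfies x² - 78 = 0, irreducible over ℚ since 78 is squarefree

Minimal polynomial: x² - 78


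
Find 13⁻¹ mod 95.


Use the extended Euclidean algorithm to write 1 = 13·s + 95·t; then s mod 95 is the inverse.
Euclidean algorithm:
  13 = 0·95 + 13
  95 = 7·13 + 4
  13 = 3·4 + 1
  4 = 4·1 + 0
gcd(13,95) = 1
Back-substitution gives: 13·(22) + 95·(-3) = 1
So 13⁻¹ ≡ 22 ≡ 22 (mod 95)
Check: 13 × 22 = 286 ≡ 1 (mod 95) ✓

13⁻¹ ≡ 22 (mod 95)


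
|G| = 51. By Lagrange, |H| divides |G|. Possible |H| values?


Lagrange's theorem: |H| divides |G|
|G| = 51
Divisors of 51: 1, 3, 17, 51

Possible subgroup orders: {1, 3, 17, 51}


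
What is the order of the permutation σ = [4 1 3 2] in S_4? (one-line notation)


Cycle decomposition: (1 4 2)
Cycle lengths: 3
Order = lcm(3) = 3

ord(σ) = 3


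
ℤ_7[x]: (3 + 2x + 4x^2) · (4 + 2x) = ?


Expand and collect like terms; reduce coefficients mod 7:
x^0: 3·4 = 12 ≡ 5 (mod 7)
x^1: 3·2 + 2·4 = 14 ≡ 0 (mod 7)
x^2: 2·2 + 4·4 = 20 ≡ 6 (mod 7)
x^3: 4·2 = 8 ≡ 1 (mod 7)
Result: 5 + 6x^2 + x^3

f · g = 5 + 6x^2 + x^3


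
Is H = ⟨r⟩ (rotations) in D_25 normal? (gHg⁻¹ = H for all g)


H = ⟨r⟩ (rotations) in D_25
The rotation subgroup ⟨r⟩ has index 2 in D_25, so it is normal

Yes, normal subgroup


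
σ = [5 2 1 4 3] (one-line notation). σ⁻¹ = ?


To find σ⁻¹, swap domain and range:
σ(1) = 5 → σ⁻¹(5) = 1
σ(2) = 2 → σ⁻¹(2) = 2
σ(3) = 1 → σ⁻¹(1) = 3
σ(4) = 4 → σ⁻¹(4) = 4
σ(5) = 3 → σ⁻¹(3) = 5

σ⁻¹ = [3 2 5 4 1]


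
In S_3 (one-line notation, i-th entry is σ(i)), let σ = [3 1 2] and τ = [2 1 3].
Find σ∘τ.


σ∘τ: apply τ first, then σ
1 →τ 2 →σ 1
2 →τ 1 →σ 3
3 →τ 3 →σ 2

σ∘τ = [1 3 2]


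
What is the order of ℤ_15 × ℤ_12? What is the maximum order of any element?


|ℤ_15 × ℤ_12| = 15 × 12 = 180
Max element order = lcm(15,12) = 60
Cyclic? No (gcd=3)

|ℤ_15×ℤ_12| = 180, max element order = 60


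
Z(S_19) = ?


Z(G) = {g ∈ G | gx = xg for all x ∈ G}
S_n is non-abelian for n ≥ 3; Z(S_19) is trivial

Z(S_19) = {e}


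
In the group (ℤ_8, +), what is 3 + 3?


Operation: addition mod 8
3 + 3 = (a + b) mod 8 with a = 3, b = 3

3 + 3 = 6


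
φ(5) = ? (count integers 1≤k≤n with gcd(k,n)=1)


φ(n) = count of k ∈ {1,...,n} with gcd(k,n)=1
Coprimes to 5: {1, 2, 3, 4}
Count: 4

φ(5) = 4


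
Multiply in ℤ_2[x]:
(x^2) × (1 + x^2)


Expand and collect like terms; reduce coefficients mod 2:
x^0: 0·1 = 0 ≡ 0 (mod 2)
x^1: 0·0 + 0·1 = 0 ≡ 0 (mod 2)
x^2: 0·1 + 0·0 + 1·1 = 1 ≡ 1 (mod 2)
x^3: 0·1 + 1·0 = 0 ≡ 0 (mod 2)
x^4: 1·1 = 1 ≡ 1 (mod 2)
Result: x^2 + x^4

f · g = x^2 + x^4


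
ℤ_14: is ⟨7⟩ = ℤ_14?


g generates ℤ_n iff gcd(g, n) = 1
gcd(7, 14) = 7
Since gcd = 7 ≠ 1, ⟨7⟩ has order 2 < 14, so 7 is not a generator.

No, 7 does not generate ℤ_14


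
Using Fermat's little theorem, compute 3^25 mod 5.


Fermat's little theorem: if p is prime and gcd(a,p)=1, then a^(p-1) ≡ 1 (mod p)
p = 5 is prime, gcd(3,5) = 1
Reduce exponent: 25 mod 4 = 1
So 3^25 ≡ 3^1 (mod 5)
3^1 mod 5 = 3

3^25 ≡ 3 (mod 5)


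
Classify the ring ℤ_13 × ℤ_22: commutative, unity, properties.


Direct product ring; commutative with unity (1,1); but (1,0)·(0,1) = (0,0) gives zero divisors, so not an integral domain
Commutative: Yes
Integral domain: No
Has unity: Yes

ℤ_13 × ℤ_22: Commutative=Yes, Unity=Yes


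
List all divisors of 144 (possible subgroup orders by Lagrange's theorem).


Lagrange's theorem: |H| divides |G|
|G| = 144
Divisors of 144: 1, 2, 3, 4, 6, 8, 9, 12, 16, 18, 24, 36, 48, 72, 144

Possible subgroup orders: {1, 2, 3, 4, 6, 8, 9, 12, 16, 18, 24, 36, 48, 72, 144}


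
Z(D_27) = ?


Z(G) = {g ∈ G | gx = xg for all x ∈ G}
For odd n, Z(D_n) = {e}: no nontrivial rotation commutes with all reflections

Z(D_27) = {e}


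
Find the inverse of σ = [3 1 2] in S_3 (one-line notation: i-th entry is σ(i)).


To find σ⁻¹, swap domain and range:
σ(1) = 3 → σ⁻¹(3) = 1
σ(2) = 1 → σ⁻¹(1) = 2
σ(3) = 2 → σ⁻¹(2) = 3

σ⁻¹ = [2 3 1]


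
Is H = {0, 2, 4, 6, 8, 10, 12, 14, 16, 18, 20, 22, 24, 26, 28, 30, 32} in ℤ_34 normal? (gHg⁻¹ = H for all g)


H = {0, 2, 4, 6, 8, 10, 12, 14, 16, 18, 20, 22, 24, 26, 28, 30, 32} in ℤ_34
ℤ_34 is abelian; every subgroup of an abelian group is normal

Yes, normal subgroup


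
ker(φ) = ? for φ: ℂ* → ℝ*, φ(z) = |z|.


Kernel = preimage of identity
ker(φ) = {z ∈ ℂ* | |z| = 1} = unit circle S¹

ker(φ) = S¹ (unit circle)


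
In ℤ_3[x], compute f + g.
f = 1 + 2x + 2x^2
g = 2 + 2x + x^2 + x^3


Add coefficients mod 3:
x^0: 1 + 2 = 0 (mod 3)
x^1: 2 + 2 = 1 (mod 3)
x^2: 2 + 1 = 0 (mod 3)
x^3: 0 + 1 = 1 (mod 3)
Result: x + x^3

f + g = x + x^3


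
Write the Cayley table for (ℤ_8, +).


Elements: {0, 1, 2, 3, 4, 5, 6, 7}
Operation: addition mod 8
Entry (a, b) = (a + b) mod 8

Cayley table:
  | 0 | 1 | 2 | 3 | 4 | 5 | 6 | 7
0 | 0 | 1 | 2 | 3 | 4 | 5 | 6 | 7
1 | 1 | 2 | 3 | 4 | 5 | 6 | 7 | 0
2 | 2 | 3 | 4 | 5 | 6 | 7 | 0 | 1
3 | 3 | 4 | 5 | 6 | 7 | 0 | 1 | 2
4 | 4 | 5 | 6 | 7 | 0 | 1 | 2 | 3
5 | 5 | 6 | 7 | 0 | 1 | 2 | 3 | 4
6 | 6 | 7 | 0 | 1 | 2 | 3 | 4 | 5
7 | 7 | 0 | 1 | 2 | 3 | 4 | 5 | 6


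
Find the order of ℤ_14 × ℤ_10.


|A × B| = |A| · |B|
|ℤ_14 × ℤ_10| = 14 × 10 = 140

|ℤ_14 × ℤ_10| = 140


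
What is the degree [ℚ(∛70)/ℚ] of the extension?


∛70 has minimal polynomial x³ - 70 (irreducible over ℚ since 70 is not a perfect cube)

[ℚ(∛70)/ℚ] = 3


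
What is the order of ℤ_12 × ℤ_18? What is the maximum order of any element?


|ℤ_12 × ℤ_18| = 12 × 18 = 216
Max element order = lcm(12,18) = 36
Cyclic? No (gcd=6)

|ℤ_12×ℤ_18| = 216, max element order = 36


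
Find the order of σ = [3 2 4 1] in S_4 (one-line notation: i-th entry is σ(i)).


Cycle decomposition: (1 3 4)
Cycle lengths: 3
Order = lcm(3) = 3

ord(σ) = 3


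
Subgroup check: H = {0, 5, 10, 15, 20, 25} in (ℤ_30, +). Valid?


Subgroup test for H = {0, 5, 10, 15, 20, 25} in (ℤ_30, +):
(1) 0 ∈ H? Yes
(2) Closure: for all a,b ∈ H, (a+b) mod 30 ∈ H? Yes
(3) Inverses: for all a ∈ H, -a mod 30 ∈ H? Yes

Yes, H is a subgroup of ℤ_30


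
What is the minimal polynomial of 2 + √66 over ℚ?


Let α = 2 + √66. Then α - 2 = √66, so (α - 2)² = 66, giving α² - 4α - 62 = 0. Degree 2 and α ∉ ℚ, so this is the minimal polynomial.

Minimal polynomial: x² - 4x - 62


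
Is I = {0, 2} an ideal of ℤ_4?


Check ideal conditions for I = {0, 2} in ℤ_4:
(1) I is an additive subgroup? Yes
(2) For r ∈ ℤ_4 and a ∈ I: r·a ∈ I? Yes

Yes, I is an ideal of ℤ_4


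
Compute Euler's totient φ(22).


φ(n) = count of k ∈ {1,...,n} with gcd(k,n)=1
Coprimes to 22: {1, 3, 5, 7, 9, 13, 15, 17, 19, 21}
Count: 10

φ(22) = 10


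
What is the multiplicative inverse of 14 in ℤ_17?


Use the extended Euclidean algorithm to write 1 = 14·s + 17·t; then s mod 17 is the inverse.
Euclidean algorithm:
  14 = 0·17 + 14
  17 = 1·14 + 3
  14 = 4·3 + 2
  3 = 1·2 + 1
  2 = 2·1 + 0
gcd(14,17) = 1
Back-substitution gives: 14·(-6) + 17·(5) = 1
So 14⁻¹ ≡ -6 ≡ 11 (mod 17)
Check: 14 × 11 = 154 ≡ 1 (mod 17) ✓

14⁻¹ ≡ 11 (mod 17)


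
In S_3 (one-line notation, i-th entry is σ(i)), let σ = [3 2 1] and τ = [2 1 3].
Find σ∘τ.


σ∘τ: apply τ first, then σ
1 →τ 2 →σ 2
2 →τ 1 →σ 3
3 →τ 3 →σ 1

σ∘τ = [2 3 1]


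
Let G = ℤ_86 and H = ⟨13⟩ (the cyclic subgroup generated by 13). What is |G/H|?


|⟨13⟩| = n / gcd(13, 86) = 86 / 1 = 86
H is normal (ℤ_86 is abelian).
|G/H| = |G| / |H| = 86 / 86 = 1

|G/H| = 1


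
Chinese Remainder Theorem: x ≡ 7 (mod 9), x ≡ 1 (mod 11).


m₁ = 9, m₂ = 11, gcd = 1, so CRT applies. M = m₁·m₂ = 99
Let M₁ = M/m₁ = 11, M₂ = M/m₂ = 9
Find y₁ ≡ M₁⁻¹ (mod m₁): 11⁻¹ ≡ 5 (mod 9)
Find y₂ ≡ M₂⁻¹ (mod m₂): 9⁻¹ ≡ 5 (mod 11)
x = a₁·M₁·y₁ + a₂·M₂·y₂ = 7·11·5 + 1·9·5 = 430
Reduce mod 99: x ≡ 34
Check: 34 mod 9 = 7 ✓, 34 mod 11 = 1 ✓

x ≡ 34 (mod 99)


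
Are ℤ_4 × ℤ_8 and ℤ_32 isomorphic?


Comparing ℤ_4 × ℤ_8 and ℤ_32:
gcd(4,8) = 4 ≠ 1. Max element order in ℤ_4×ℤ_8 is lcm(4,8) = 8 < 32, so it has no element of order 32

No, ℤ_4 × ℤ_8 ≇ ℤ_32


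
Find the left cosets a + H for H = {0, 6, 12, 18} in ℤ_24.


H = {0, 6, 12, 18}, |H| = 4
Number of cosets = |G|/|H| = 24/4 = 6
0 + H = {0, 6, 12, 18}
1 + H = {1, 7, 13, 19}
2 + H = {2, 8, 14, 20}
3 + H = {3, 9, 15, 21}
4 + H = {4, 10, 16, 22}
5 + H = {5, 11, 17, 23}

Cosets: 0+H={0,6,12,18}; 1+H={1,7,13,19}; 2+H={2,8,14,20}; 3+H={3,9,15,21}; 4+H={4,10,16,22}; 5+H={5,11,17,23}
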